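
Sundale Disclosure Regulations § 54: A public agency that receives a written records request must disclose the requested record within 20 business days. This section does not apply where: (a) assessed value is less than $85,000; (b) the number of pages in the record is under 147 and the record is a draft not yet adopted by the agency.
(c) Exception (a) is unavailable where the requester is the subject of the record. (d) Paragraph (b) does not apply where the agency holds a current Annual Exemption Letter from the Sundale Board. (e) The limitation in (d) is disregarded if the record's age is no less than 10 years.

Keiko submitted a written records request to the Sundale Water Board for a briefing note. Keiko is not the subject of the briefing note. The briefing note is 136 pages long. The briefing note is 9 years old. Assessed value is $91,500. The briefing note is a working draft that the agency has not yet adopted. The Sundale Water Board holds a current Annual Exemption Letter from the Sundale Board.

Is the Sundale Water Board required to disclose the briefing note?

Exception (a) fails — assessed value is $91,500, not less than $85,000.
Exception (b) is satisfied on its face — the number of pages in the record is 136, under the 147 limit; the briefing note is an unadopted draft. But applying paragraphs (d)–(e): (d) operates — a current Annual Exemption Letter is held. (e), which would lift (d), is not triggered — the record's age is 9 years, short of 10 years. (b) is therefore removed.
No exception is made out. the Sundale Water Board falls within the general rule.

Yes — the Sundale Water Board must disclose the briefing note.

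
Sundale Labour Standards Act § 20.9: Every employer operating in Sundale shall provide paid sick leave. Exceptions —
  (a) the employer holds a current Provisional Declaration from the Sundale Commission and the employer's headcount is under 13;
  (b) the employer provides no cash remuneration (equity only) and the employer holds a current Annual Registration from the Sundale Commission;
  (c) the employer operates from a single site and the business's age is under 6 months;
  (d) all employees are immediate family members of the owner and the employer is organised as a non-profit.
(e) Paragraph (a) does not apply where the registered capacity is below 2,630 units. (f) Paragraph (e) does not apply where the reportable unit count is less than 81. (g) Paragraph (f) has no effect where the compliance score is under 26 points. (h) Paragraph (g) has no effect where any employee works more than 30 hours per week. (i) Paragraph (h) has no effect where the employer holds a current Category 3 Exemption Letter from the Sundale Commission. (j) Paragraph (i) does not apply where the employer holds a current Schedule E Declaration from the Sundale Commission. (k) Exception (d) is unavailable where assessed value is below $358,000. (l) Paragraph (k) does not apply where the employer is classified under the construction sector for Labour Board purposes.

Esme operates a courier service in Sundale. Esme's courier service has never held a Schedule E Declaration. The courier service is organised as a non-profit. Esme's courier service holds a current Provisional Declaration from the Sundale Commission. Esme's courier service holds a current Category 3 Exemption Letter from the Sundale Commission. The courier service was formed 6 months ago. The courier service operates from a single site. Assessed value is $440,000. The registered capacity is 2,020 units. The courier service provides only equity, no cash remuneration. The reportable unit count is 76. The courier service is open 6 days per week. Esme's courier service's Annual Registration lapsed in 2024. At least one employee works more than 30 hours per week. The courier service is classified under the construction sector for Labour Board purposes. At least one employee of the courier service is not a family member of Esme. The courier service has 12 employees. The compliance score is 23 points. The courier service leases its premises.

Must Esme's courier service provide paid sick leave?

Yes — Esme's courier service must provide paid sick leave.

Exception (a) is satisfied on its face — a current Provisional Declaration is held; the employer's headcount is 12, under the 13 limit. However, paragraphs (e)–(j) must be considered: (e) is engaged — the registered capacity is 2,020 units, below the 2,630 units limit. (f) applies (the reportable unit count is 76, less than the 81 limit), but is set aside by (g): (g) applies — the compliance score is 23 points, under the 26 points limit. (h) is engaged (at least one employee exceeds 30 hours/week), but is itself disapplied by (i): (i) operates against (h): a current Category 3 Exemption Letter is held. (j) is inapplicable (no current Schedule E Declaration is held), so (i) stands. Exception (a) does not apply.
Exception (b) fails — no current Annual Registration is held.
Exception (c) fails — the business's age is 6 months, not under 6 months.
Exception (d) fails — at least one employee is not a family member.
None of the exceptions is available; § 20.9 applies in full.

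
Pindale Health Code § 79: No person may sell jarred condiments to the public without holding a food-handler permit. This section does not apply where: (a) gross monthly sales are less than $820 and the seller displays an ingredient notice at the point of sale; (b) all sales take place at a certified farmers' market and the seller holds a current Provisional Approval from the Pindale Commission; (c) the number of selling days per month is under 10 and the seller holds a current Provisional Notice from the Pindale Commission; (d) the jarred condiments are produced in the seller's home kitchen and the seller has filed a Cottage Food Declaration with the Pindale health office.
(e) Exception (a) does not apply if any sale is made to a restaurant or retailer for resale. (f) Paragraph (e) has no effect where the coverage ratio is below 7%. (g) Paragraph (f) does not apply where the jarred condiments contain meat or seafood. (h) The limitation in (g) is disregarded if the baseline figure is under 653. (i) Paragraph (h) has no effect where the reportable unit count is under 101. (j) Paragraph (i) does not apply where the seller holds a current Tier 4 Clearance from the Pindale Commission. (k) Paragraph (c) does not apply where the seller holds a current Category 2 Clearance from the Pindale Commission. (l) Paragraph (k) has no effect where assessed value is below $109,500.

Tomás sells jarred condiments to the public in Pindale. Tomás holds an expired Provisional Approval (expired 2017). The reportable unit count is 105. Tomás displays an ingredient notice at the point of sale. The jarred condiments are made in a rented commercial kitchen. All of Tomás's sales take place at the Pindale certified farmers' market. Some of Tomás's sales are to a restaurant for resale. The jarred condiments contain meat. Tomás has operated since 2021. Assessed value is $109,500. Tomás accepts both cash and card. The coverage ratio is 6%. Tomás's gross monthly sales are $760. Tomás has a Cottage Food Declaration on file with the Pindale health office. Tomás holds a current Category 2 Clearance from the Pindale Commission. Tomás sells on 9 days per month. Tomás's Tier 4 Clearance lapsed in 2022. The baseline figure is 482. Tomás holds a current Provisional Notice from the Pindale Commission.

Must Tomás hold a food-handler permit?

No — exception (a) applies; Tomás is not required to hold a food-handler permit.

Exception (a)'s conditions are all satisfied: gross monthly sales are $760, less than the $820 limit; an ingredient notice is displayed. Considering the limiting provisions: (e) operates (some sales are to a restaurant for resale), but is itself disapplied by (f): (f) applies — the coverage ratio is 6%, below the 7% limit. (g) would limit (f) — the jarred condiments contain meat — but (h) sets (g) aside: (h) operates against (g): the baseline figure is 482, under the 653 limit. (i) is inapplicable (the reportable unit count is 105, not under 101), so (h) stands. So (a) applies.
Exception (b) requires that the seller holds a current Provisional Approval from the Pindale Commission; but the Provisional Approval is not current, so (b) is unavailable.
Exception (c)'s conditions are all satisfied: the number of selling days per month is 9, under the 10 limit; a current Provisional Notice is held. However, paragraphs (k)–(l) must be considered: (k) operates against (c): a current Category 2 Clearance is held. (l) does not operate here (assessed value is $109,500, not below $109,500), so (k) stands. So (c) is unavailable.
Exception (d) fails — the jarred condiments are made in a commercial kitchen, not a home kitchen.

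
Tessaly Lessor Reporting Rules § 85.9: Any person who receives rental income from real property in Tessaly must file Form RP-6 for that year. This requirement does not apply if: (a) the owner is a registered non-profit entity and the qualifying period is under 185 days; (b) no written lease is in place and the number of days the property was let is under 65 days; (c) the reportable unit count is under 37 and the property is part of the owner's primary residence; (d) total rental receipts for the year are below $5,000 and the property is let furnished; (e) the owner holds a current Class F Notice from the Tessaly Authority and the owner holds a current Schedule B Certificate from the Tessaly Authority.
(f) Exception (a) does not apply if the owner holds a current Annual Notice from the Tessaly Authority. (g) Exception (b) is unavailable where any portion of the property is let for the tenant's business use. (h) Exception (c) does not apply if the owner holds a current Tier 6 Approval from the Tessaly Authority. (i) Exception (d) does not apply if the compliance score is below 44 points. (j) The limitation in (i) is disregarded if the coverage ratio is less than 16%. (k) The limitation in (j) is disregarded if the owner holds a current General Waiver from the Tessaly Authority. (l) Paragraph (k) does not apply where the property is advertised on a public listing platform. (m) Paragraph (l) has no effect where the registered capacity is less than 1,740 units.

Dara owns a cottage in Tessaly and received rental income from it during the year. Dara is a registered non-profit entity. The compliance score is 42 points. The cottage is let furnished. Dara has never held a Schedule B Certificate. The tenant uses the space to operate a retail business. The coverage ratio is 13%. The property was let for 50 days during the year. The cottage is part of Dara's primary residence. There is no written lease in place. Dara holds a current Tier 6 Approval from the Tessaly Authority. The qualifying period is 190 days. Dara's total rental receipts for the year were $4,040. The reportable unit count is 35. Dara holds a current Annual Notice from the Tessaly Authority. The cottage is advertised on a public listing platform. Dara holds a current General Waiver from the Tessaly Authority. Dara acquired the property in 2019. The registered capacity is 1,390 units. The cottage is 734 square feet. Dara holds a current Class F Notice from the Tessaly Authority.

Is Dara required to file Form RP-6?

Yes — Dara must file Form RP-6.

Exception (a) does not apply: the qualifying period is 190 days, not under 185 days.
Exception (b)'s conditions are all satisfied: there is no written lease; the number of days the property was let is 50 days, under the 65 days limit. But applying paragraph (g): (g) applies — the space is let for business use. So (b) is unavailable.
Exception (c)'s conditions are all satisfied: the reportable unit count is 35, under the 37 limit; the cottage is part of the primary residence. But applying paragraph (h): (h) is engaged — a current Tier 6 Approval is held. Exception (c) does not apply.
Exception (d) is satisfied on its face — total rental receipts for the year are $4,040, below the $5,000 limit; the property is let furnished. But applying paragraphs (i)–(m): (i) operates against (d): the compliance score is 42 points, below the 44 points limit. (j) operates (the coverage ratio is 13%, less than the 16% limit), but is set aside by (k): (k) operates against (j): a current General Waiver is held. (l) applies (the property is publicly advertised), but is set aside by (m): (m) applies — the registered capacity is 1,390 units, less than the 1,740 units limit. So (d) is unavailable.
Exception (e) does not apply: there is no Schedule B Certificate in force.
No exception applies. The general rule governs.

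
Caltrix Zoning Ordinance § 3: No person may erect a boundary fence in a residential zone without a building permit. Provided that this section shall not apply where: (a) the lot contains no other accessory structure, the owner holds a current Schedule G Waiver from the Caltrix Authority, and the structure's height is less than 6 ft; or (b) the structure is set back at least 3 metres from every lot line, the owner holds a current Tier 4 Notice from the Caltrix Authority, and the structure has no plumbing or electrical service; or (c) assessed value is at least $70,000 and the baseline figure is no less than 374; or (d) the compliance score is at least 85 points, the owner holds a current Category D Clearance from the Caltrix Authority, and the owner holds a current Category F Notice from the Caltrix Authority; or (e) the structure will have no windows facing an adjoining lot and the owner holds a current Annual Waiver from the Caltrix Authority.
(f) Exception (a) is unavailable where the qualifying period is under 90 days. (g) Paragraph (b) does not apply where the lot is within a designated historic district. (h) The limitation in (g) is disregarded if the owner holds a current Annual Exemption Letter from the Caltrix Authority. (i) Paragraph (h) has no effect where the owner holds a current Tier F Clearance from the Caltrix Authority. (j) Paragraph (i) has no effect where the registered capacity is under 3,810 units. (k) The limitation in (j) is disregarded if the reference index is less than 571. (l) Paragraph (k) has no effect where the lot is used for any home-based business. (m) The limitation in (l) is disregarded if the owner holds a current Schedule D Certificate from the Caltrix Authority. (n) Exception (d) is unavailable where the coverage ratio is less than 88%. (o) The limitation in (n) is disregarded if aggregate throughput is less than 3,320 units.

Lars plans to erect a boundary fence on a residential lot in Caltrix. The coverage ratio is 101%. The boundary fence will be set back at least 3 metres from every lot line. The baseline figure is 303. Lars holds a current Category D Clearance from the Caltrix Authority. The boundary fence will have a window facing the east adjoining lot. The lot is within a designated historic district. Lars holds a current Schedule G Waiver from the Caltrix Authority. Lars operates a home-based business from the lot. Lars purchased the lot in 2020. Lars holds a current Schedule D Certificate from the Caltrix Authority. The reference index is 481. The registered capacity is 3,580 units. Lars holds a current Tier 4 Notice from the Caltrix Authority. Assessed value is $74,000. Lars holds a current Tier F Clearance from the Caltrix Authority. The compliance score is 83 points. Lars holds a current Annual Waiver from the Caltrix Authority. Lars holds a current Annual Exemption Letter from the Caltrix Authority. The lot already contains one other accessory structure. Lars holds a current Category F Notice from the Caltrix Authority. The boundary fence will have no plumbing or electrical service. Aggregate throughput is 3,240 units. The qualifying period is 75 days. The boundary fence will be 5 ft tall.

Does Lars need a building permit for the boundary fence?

Exception (a) does not apply: the lot already has another accessory structure.
Exception (b) is satisfied on its face — the setback is at least 3 m on every side; a current Tier 4 Notice is held; there is no plumbing or electrical service. However, paragraphs (g)–(m) must be considered: (g) is engaged — the lot is in a historic district. (h) would limit (g) — a current Annual Exemption Letter is held — but (i) sets (h) aside: (i) is triggered — a current Tier F Clearance is held. (j) is engaged (the registered capacity is 3,580 units, under the 3,810 units limit), but is itself disapplied by (k): (k) is triggered — the reference index is 481, less than the 571 limit. (l) would limit (k) — a home-based business operates on the lot — but (m) sets (l) aside: (m) operates against (l): a current Schedule D Certificate is held. Exception (b) does not apply.
Exception (c) fails — the baseline figure is 303, short of 374.
Exception (d) requires that the compliance score is at least 85 points; but the compliance score is 83 points, short of 85 points, so (d) is unavailable.
Exception (e) fails — a window faces an adjoining lot.
No exception is made out. Lars falls within the general rule.

Yes — Lars must obtain a building permit.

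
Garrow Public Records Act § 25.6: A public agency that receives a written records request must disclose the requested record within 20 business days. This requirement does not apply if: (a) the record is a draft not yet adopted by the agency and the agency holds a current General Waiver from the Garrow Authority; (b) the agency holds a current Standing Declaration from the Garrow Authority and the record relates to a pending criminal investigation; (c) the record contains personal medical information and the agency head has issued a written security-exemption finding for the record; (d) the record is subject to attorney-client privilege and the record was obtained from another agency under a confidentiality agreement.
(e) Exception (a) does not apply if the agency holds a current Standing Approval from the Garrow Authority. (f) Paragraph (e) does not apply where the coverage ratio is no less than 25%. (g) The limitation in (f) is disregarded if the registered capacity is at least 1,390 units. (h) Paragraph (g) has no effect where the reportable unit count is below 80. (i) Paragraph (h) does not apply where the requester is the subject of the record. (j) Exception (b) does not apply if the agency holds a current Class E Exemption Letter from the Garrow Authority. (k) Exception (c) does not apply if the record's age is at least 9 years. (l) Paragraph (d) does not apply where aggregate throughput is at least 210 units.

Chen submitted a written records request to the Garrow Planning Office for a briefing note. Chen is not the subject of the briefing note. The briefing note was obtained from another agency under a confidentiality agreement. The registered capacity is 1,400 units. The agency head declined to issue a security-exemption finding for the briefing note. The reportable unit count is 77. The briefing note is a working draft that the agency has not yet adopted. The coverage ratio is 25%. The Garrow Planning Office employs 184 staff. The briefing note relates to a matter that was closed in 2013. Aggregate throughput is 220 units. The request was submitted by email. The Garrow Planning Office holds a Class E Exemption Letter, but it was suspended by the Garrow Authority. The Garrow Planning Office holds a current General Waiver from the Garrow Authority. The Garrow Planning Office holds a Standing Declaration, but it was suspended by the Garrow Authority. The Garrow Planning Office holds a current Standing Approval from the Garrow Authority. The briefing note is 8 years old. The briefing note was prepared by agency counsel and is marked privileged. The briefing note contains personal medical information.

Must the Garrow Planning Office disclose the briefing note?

Exception (a)'s conditions are all satisfied: the briefing note is an unadopted draft; a current General Waiver is held. Under paragraphs (e)–(i): (e) operates (a current Standing Approval is held), but is overridden by (f): (f) operates against (e): the coverage ratio is 25%, meeting the 25% threshold. (g) would limit (f) — the registered capacity is 1,400 units, meeting the 1,390 units threshold — but (h) sets (g) aside: (h) operates — the reportable unit count is 77, below the 80 limit. (i) is not triggered (Chen is not the subject of the briefing note), so (h) stands. Exception (a) stands.
Exception (b) requires that the agency holds a current Standing Declaration from the Garrow Authority; but no current Standing Declaration is held, so (b) is unavailable.
Exception (c) does not apply: the agency head declined to issue a security-exemption finding.
Exception (d)'s conditions are all satisfied: the briefing note is privileged; the briefing note was obtained under a confidentiality agreement. But applying paragraph (l): (l) operates against (d): aggregate throughput is 220 units, meeting the 210 units threshold. (d) is therefore removed.

No — exception (a) applies; the Garrow Planning Office is not required to disclose the briefing note.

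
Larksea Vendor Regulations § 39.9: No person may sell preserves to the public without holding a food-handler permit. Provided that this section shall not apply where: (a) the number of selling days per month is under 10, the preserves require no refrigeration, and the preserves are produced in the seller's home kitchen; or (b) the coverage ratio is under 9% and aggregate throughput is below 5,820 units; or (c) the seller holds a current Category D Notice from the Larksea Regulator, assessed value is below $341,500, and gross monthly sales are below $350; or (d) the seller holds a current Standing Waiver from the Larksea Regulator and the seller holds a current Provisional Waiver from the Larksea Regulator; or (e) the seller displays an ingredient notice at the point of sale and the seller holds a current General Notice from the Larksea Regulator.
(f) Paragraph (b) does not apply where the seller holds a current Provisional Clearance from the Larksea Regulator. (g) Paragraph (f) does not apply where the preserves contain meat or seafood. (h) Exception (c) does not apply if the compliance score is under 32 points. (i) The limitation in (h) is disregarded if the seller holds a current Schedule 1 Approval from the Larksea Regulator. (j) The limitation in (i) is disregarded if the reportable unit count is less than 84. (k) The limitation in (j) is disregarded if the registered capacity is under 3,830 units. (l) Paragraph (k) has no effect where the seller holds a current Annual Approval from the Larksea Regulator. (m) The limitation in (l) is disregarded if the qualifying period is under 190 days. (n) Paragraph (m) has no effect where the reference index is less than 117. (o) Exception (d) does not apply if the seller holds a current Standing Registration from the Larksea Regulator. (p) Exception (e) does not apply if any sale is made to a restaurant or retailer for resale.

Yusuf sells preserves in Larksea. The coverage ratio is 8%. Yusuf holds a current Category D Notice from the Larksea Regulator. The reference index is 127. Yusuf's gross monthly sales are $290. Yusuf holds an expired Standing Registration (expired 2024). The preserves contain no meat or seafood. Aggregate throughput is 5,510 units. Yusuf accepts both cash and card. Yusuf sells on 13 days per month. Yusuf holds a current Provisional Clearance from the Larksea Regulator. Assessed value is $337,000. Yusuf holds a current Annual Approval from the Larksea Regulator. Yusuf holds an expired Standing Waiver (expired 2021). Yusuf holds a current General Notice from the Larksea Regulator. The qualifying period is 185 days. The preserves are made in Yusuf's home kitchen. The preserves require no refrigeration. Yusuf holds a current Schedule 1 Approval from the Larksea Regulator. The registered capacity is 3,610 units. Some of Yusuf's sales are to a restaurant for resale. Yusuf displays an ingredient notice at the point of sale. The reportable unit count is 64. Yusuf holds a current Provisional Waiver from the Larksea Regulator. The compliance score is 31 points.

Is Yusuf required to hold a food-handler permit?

No — exception (c) applies; Yusuf is not required to hold a food-handler permit.

Exception (a) requires that the number of selling days per month is under 10; but the number of selling days per month is 13, not under 10, so (a) is unavailable.
Exception (b)'s conditions are all satisfied: the coverage ratio is 8%, under the 9% limit; aggregate throughput is 5,510 units, below the 5,820 units limit. But: (f) applies — a current Provisional Clearance is held. (g), which would lift (f), does not operate here — the preserves contain no meat or seafood. Exception (b) does not apply.
Exception (c): a current Category D Notice is held; assessed value is $337,000, below the $341,500 limit; gross monthly sales are $290, below the $350 limit — every condition holds. Under paragraphs (h)–(n): (h) would limit (c) — the compliance score is 31 points, under the 32 points limit — but (i) sets (h) aside: (i) applies — a current Schedule 1 Approval is held. (j) is engaged (the reportable unit count is 64, less than the 84 limit), but is itself disapplied by (k): (k) is engaged — the registered capacity is 3,610 units, under the 3,830 units limit. (l) applies (a current Annual Approval is held), but is itself disapplied by (m): (m) operates — the qualifying period is 185 days, under the 190 days limit. (n) does not operate here (the reference index is 127, not less than 117), so (m) stands. So (c) applies.
Exception (d) fails — the Standing Waiver is not current.
Exception (e)'s conditions are all satisfied: an ingredient notice is displayed; a current General Notice is held. But: (p) is engaged — some sales are to a restaurant for resale. (e) is therefore removed.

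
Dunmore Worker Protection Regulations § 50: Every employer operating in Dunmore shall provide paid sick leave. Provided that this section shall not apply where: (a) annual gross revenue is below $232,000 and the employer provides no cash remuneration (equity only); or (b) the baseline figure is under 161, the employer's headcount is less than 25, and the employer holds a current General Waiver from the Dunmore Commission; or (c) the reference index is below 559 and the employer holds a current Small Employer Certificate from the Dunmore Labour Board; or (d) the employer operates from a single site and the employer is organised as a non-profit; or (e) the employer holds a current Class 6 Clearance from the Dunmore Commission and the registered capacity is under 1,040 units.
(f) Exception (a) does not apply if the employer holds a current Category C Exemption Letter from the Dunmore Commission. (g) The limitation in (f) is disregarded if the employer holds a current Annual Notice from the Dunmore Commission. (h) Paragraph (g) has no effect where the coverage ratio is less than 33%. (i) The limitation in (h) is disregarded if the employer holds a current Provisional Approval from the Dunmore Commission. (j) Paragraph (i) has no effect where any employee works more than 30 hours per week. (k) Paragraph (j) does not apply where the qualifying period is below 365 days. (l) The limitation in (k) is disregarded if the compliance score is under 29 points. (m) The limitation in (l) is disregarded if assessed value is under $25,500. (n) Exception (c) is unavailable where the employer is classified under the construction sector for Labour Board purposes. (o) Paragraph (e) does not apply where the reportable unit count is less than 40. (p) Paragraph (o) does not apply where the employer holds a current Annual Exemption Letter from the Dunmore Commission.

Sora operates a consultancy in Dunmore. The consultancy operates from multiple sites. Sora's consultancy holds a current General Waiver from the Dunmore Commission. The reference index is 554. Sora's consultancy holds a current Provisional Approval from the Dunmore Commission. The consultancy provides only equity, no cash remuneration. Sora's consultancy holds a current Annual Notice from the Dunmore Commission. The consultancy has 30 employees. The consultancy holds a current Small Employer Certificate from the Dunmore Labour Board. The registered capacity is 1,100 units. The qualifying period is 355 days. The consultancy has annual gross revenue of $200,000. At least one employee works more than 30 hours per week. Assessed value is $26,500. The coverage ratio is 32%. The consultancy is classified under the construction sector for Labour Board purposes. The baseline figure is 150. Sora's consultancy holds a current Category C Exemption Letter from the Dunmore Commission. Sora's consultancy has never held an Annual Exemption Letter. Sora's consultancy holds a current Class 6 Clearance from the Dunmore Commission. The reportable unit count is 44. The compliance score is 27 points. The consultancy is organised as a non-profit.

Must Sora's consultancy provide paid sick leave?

Yes — Sora's consultancy must provide paid sick leave.

Exception (a) is satisfied on its face — annual gross revenue is $200,000, below the $232,000 limit; remuneration is equity-only. But applying paragraphs (f)–(m): (f) operates against (a): a current Category C Exemption Letter is held. (g) applies (a current Annual Notice is held), but yields to (h): (h) operates — the coverage ratio is 32%, less than the 33% limit. (i) is triggered (a current Provisional Approval is held), but is itself disapplied by (j): (j) operates against (i): at least one employee exceeds 30 hours/week. (k) is triggered (the qualifying period is 355 days, below the 365 days limit), but is displaced by (l): (l) is triggered — the compliance score is 27 points, under the 29 points limit. (m) is inapplicable (assessed value is $26,500, not under $25,500), so (l) stands. (a) is therefore removed.
Exception (b) requires that the employer's headcount is less than 25; but the employer's headcount is 30, not less than 25, so (b) is unavailable.
All of (c)'s requirements are met (the reference index is 554, below the 559 limit; a current Small Employer Certificate is held). But applying paragraph (n): (n) applies — the consultancy is classified under the construction sector. Exception (c) does not apply.
Exception (d) fails — the employer operates from multiple sites.
Exception (e) fails — the registered capacity is 1,100 units, not under 1,040 units.
No exception applies. The general rule governs.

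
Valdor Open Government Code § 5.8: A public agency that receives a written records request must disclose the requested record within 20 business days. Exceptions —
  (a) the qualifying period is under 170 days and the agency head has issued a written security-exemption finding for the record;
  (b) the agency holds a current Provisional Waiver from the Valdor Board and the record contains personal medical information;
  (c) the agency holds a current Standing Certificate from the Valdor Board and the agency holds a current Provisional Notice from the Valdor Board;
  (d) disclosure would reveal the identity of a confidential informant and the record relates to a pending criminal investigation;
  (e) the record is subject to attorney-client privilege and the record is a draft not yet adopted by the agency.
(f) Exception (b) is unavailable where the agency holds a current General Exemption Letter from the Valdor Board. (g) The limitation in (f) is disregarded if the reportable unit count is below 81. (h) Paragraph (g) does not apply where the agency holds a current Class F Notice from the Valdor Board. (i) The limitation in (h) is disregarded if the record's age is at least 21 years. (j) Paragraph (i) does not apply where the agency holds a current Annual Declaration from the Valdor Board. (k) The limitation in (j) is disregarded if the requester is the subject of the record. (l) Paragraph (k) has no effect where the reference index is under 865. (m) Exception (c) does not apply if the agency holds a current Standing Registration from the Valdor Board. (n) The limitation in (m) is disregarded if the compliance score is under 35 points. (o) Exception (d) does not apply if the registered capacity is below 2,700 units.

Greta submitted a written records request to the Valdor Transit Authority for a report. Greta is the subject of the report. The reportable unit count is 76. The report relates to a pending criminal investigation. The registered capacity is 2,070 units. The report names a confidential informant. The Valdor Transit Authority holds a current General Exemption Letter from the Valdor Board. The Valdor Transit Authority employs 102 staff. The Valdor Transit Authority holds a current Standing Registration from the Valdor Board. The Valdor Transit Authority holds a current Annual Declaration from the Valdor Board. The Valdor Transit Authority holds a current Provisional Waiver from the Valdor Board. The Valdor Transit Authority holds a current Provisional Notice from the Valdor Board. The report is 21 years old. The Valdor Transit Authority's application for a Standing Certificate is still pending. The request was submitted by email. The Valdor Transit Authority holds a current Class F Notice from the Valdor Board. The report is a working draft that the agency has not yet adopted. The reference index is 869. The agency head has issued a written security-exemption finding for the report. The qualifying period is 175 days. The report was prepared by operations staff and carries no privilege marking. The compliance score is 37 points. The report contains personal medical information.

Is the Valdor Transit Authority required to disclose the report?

No — exception (b) applies; the Valdor Transit Authority is not required to disclose the report.

Exception (a) requires that the qualifying period is under 170 days; but the qualifying period is 175 days, not under 170 days, so (a) is unavailable.
Exception (b)'s conditions are all satisfied: a current Provisional Waiver is held; the report contains personal medical information. Considering the limiting provisions: (f) is triggered (a current General Exemption Letter is held), but is set aside by (g): (g) operates against (f): the reportable unit count is 76, below the 81 limit. (h) would limit (g) — a current Class F Notice is held — but (i) sets (h) aside: (i) applies — the record's age is 21 years, meeting the 21 years threshold. (j) would limit (i) — a current Annual Declaration is held — but (k) sets (j) aside: (k) is triggered — Greta is the subject of the report. (l) is inapplicable (the reference index is 869, not under 865), so (k) stands. So (b) applies.
Exception (c) requires that the agency holds a current Standing Certificate from the Valdor Board; but the Standing Certificate is not current, so (c) is unavailable.
Exception (d): the report names a confidential informant; the report relates to a pending investigation — every condition holds. However, paragraph (o) must be considered: (o) applies — the registered capacity is 2,070 units, below the 2,700 units limit. (d) is therefore removed.
Exception (e) does not apply: the report carries no privilege marking.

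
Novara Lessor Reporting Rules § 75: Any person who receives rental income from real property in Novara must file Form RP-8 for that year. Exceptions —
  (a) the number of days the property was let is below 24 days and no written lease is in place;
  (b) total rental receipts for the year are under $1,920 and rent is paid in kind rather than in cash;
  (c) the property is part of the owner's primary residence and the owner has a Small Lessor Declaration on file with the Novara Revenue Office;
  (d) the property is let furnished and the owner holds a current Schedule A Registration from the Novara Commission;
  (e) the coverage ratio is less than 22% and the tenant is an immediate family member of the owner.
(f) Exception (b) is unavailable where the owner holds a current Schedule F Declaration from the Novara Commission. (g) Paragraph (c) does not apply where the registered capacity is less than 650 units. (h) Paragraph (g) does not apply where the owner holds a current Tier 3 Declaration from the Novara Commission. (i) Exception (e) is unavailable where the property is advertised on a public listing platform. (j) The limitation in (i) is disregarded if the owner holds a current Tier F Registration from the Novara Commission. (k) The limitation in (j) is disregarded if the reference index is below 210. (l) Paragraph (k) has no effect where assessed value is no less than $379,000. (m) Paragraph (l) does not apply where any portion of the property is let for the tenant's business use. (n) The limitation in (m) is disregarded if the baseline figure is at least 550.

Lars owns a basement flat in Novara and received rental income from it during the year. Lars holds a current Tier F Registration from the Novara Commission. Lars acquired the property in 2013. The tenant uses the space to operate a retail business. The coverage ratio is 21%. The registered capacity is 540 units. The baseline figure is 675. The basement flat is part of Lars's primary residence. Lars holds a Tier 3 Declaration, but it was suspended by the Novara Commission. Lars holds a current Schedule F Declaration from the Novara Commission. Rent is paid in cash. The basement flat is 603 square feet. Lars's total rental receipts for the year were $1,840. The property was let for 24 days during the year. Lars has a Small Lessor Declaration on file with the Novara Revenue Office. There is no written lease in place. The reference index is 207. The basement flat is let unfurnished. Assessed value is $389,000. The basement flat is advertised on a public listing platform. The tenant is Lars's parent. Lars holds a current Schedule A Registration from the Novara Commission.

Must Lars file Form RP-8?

Exception (a) does not apply: the number of days the property was let is 24 days, not below 24 days.
Exception (b) does not apply: rent is paid in cash.
All of (c)'s requirements are met (the basement flat is part of the primary residence; a Small Lessor Declaration is on file). Turning to paragraphs (g)–(h): (g) operates — the registered capacity is 540 units, less than the 650 units limit. (h) is not triggered (no current Tier 3 Declaration is held), so (g) stands. (c) is therefore removed.
Exception (d) requires that the property is let furnished; but the property is let unfurnished, so (d) is unavailable.
Exception (e)'s conditions are all satisfied: the coverage ratio is 21%, less than the 22% limit; the tenant is an immediate family member. Under paragraphs (i)–(n): (i) operates (the property is publicly advertised), but is displaced by (j): (j) is engaged — a current Tier F Registration is held. (k) would limit (j) — the reference index is 207, below the 210 limit — but (l) sets (k) aside: (l) operates against (k): assessed value is $389,000, meeting the $379,000 threshold. (m) applies (the space is let for business use), but yields to (n): (n) is engaged — the baseline figure is 675, meeting the 550 threshold. So (e) applies.

No — exception (e) applies; Lars is not required to file Form RP-8.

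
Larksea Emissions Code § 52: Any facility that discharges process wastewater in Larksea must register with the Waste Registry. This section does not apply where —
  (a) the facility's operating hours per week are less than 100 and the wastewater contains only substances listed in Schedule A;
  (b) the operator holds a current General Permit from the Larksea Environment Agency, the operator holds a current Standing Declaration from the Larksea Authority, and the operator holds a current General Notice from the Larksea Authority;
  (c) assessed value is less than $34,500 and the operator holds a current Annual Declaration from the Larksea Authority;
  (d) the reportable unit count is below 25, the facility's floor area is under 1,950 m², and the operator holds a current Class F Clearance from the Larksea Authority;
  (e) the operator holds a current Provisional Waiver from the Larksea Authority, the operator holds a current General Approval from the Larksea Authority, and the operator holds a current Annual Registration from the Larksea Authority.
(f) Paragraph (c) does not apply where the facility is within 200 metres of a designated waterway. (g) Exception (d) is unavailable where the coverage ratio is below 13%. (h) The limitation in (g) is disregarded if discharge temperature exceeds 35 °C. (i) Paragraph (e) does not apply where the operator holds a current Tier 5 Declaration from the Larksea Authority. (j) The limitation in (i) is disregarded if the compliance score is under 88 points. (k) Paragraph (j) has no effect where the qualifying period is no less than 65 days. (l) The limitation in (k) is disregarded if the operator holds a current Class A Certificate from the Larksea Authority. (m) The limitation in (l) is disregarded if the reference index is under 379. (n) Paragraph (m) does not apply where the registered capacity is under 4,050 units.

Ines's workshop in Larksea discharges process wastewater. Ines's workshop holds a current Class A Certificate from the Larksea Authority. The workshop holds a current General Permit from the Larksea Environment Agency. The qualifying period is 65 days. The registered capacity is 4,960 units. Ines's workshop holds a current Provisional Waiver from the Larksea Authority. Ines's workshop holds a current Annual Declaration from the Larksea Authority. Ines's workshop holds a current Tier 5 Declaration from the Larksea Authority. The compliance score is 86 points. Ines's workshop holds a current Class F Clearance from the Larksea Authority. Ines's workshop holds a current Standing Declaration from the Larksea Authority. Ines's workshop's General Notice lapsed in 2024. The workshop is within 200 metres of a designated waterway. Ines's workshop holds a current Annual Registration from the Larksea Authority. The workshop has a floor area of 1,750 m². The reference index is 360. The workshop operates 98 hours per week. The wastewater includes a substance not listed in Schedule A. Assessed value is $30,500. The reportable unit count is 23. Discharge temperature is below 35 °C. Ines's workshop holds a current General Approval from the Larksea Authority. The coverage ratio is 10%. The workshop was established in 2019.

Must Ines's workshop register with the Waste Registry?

Yes — Ines's workshop must register with the Waste Registry.

Exception (a) does not apply: the wastewater includes a non-Schedule-A substance.
Exception (b) requires that the operator holds a current General Notice from the Larksea Authority; but there is no General Notice in force, so (b) is unavailable.
Exception (c)'s conditions are all satisfied: assessed value is $30,500, less than the $34,500 limit; a current Annual Declaration is held. But: (f) is engaged — the workshop is within 200 m of a designated waterway. So (c) is unavailable.
Exception (d): the reportable unit count is 23, below the 25 limit; the facility's floor area is 1,750 m², under the 1,950 m² limit; a current Class F Clearance is held — every condition holds. But: (g) is triggered — the coverage ratio is 10%, below the 13% limit. (h), which would lift (g), is not engaged — discharge temperature is below 35 °C. Exception (d) does not apply.
Exception (e)'s conditions are all satisfied: a current Provisional Waiver is held; a current General Approval is held; a current Annual Registration is held. Turning to paragraphs (i)–(n): (i) is triggered — a current Tier 5 Declaration is held. (j) applies (the compliance score is 86 points, under the 88 points limit), but is overridden by (k): (k) operates against (j): the qualifying period is 65 days, meeting the 65 days threshold. (l) would limit (k) — a current Class A Certificate is held — but (m) sets (l) aside: (m) is engaged — the reference index is 360, under the 379 limit. (n) is inapplicable (the registered capacity is 4,960 units, not under 4,050 units), so (m) stands. Exception (e) does not apply.
None of the exceptions is available; § 52 applies in full.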